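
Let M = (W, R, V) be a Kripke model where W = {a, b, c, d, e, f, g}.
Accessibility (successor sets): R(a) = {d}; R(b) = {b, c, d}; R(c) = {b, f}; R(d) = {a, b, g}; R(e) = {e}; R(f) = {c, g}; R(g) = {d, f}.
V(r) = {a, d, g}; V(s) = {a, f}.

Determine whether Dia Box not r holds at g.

No

Recall that Box ψ holds at a world iff ψ holds at every accessible world, and Dia ψ holds iff ψ holds at some accessible world.
At g: Dia Box not r requires Box not r at some successor in {d, f}.
  At d: Box not r is false.
  At f: Box not r is false.
So Dia Box not r is false at g.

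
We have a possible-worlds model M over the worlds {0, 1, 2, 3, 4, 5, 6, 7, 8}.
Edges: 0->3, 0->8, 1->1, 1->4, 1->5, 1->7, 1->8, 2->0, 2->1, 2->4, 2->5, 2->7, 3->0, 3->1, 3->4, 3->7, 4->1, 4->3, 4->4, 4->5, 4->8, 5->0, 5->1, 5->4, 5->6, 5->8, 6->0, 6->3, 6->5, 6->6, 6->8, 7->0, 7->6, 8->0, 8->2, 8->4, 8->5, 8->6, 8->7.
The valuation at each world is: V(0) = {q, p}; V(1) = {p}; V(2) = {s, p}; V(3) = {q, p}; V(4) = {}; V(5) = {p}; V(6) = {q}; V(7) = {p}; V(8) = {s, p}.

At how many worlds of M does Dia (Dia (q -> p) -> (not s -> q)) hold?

Let φ = Dia (Dia (q -> p) -> (not s -> q)). Evaluate φ at each world:
  0 (successors {3, 8}): φ is true.
  1 (successors {1, 4, 5, 7, 8}): φ is true.
  2 (successors {0, 1, 4, 5, 7}): φ is true.
  3 (successors {0, 1, 4, 7}): φ is true.
  4 (successors {1, 3, 4, 5, 8}): φ is true.
  5 (successors {0, 1, 4, 6, 8}): φ is true.
  6 (successors {0, 3, 5, 6, 8}): φ is true.
  7 (successors {0, 6}): φ is true.
  8 (successors {0, 2, 4, 5, 6, 7}): φ is true.
For instance, at 5:
  At 5: Dia (Dia (q -> p) -> (not s -> q)) requires Dia (q -> p) -> (not s -> q) at some successor in {0, 1, 4, 6, 8}.
    Dia (q -> p) -> (not s -> q) holds at 0, so Dia (Dia (q -> p) -> (not s -> q)) is true at 5.
      At 0: Dia (q -> p) is true, not s -> q is true, so Dia (q -> p) -> (not s -> q) is true.
Satisfying worlds: {0, 1, 2, 3, 4, 5, 6, 7, 8}

9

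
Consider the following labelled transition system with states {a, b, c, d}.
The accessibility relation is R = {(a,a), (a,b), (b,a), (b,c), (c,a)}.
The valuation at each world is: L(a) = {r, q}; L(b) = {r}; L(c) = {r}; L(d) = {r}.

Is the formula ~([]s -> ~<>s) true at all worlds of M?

Recall that []ψ holds at a world iff ψ holds at every accessible world, and <>ψ holds iff ψ holds at some accessible world.
Let φ = ~([]s -> ~<>s). Evaluate φ at each world:
  a (successors {a, b}): φ is false.
  b (successors {a, c}): φ is false.
  c (successors {a}): φ is false.
  d (successors ∅): φ is false.
Detail at a (counterexample):
  At a: []s -> ~<>s is true, so ~([]s -> ~<>s) is false.
    At a: []s is false, ~<>s is true, so []s -> ~<>s is true.
      At a: []s requires s at every successor {a, b}.
        s fails at a, so []s is false at a.
      At a: <>s is false, so ~<>s is true.

No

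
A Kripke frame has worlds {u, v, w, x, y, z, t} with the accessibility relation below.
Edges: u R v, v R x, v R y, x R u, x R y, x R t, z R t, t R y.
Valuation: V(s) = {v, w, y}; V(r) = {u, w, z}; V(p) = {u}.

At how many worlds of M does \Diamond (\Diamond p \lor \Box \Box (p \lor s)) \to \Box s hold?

Let φ = \Diamond (\Diamond p \lor \Box \Box (p \lor s)) \to \Box s. Evaluate φ at each world:
  u (successors {v}): φ is true.
  v (successors {x, y}): φ is false.
  w (successors ∅): φ is true.
  x (successors {u, y, t}): φ is false.
  y (successors ∅): φ is true.
  z (successors {t}): φ is false.
  t (successors {y}): φ is true.
For instance, at t:
  At t: \Diamond (\Diamond p \lor \Box \Box (p \lor s)) is true, \Box s is true, so \Diamond (\Diamond p \lor \Box \Box (p \lor s)) \to \Box s is true.
    At t: \Diamond (\Diamond p \lor \Box \Box (p \lor s)) requires \Diamond p \lor \Box \Box (p \lor s) at some successor in {y}.
      \Diamond p \lor \Box \Box (p \lor s) holds at y, so \Diamond (\Diamond p \lor \Box \Box (p \lor s)) is true at t.
    At t: \Box s requires s at every successor {y}.
      At y: s is true.
    So \Box s is true at t.
Satisfying worlds: {u, w, y, t}

4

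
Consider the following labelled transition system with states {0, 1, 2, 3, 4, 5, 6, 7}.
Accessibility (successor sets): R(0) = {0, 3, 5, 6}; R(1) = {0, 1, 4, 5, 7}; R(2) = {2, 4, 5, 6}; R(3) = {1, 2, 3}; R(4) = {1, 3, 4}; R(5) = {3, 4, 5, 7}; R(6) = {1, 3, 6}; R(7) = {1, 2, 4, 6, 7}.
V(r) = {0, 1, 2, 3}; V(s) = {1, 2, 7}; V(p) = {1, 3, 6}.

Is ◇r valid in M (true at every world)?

Yes

Let φ = ◇r. Evaluate φ at each world:
  0 (successors {0, 3, 5, 6}): φ is true.
  1 (successors {0, 1, 4, 5, 7}): φ is true.
  2 (successors {2, 4, 5, 6}): φ is true.
  3 (successors {1, 2, 3}): φ is true.
  4 (successors {1, 3, 4}): φ is true.
  5 (successors {3, 4, 5, 7}): φ is true.
  6 (successors {1, 3, 6}): φ is true.
  7 (successors {1, 2, 4, 6, 7}): φ is true.
For instance, at 6:
  At 6: ◇r requires r at some successor in {1, 3, 6}.
    r holds at 1, so ◇r is true at 6.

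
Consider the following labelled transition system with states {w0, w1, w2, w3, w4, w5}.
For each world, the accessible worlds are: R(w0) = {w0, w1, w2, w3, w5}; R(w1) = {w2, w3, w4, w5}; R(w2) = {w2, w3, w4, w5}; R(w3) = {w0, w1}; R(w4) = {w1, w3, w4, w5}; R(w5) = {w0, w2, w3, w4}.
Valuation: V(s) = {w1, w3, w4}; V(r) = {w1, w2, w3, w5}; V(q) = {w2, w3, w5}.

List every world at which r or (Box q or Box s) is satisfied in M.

Let φ = r or (Box q or Box s). Evaluate φ at each world:
  w0 (successors {w0, w1, w2, w3, w5}): φ is false.
  w1 (successors {w2, w3, w4, w5}): φ is true.
  w2 (successors {w2, w3, w4, w5}): φ is true.
  w3 (successors {w0, w1}): φ is true.
  w4 (successors {w1, w3, w4, w5}): φ is false.
  w5 (successors {w0, w2, w3, w4}): φ is true.
For instance, at w2:
  At w2: r is true, Box q or Box s is false, so r or (Box q or Box s) is true.
    At w2: Box q is false, Box s is false, so Box q or Box s is false.
      At w2: Box q requires q at every successor {w2, w3, w4, w5}.
        q fails at w4, so Box q is false at w2.
      At w2: Box s requires s at every successor {w2, w3, w4, w5}.
        s fails at w2, so Box s is false at w2.
Satisfying worlds: {w1, w2, w3, w5}

w1, w2, w3, w5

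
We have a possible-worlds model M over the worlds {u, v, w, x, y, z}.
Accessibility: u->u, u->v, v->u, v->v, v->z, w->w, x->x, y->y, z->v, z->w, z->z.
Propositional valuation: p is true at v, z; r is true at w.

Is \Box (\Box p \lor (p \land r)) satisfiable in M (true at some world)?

No

Let φ = \Box (\Box p \lor (p \land r)). Evaluate φ at each world:
  u (successors {u, v}): φ is false.
  v (successors {u, v, z}): φ is false.
  w (successors {w}): φ is false.
  x (successors {x}): φ is false.
  y (successors {y}): φ is false.
  z (successors {v, w, z}): φ is false.
For instance, at y:
  At y: \Box (\Box p \lor (p \land r)) requires \Box p \lor (p \land r) at every successor {y}.
    \Box p \lor (p \land r) fails at y, so \Box (\Box p \lor (p \land r)) is false at y.
      At y: \Box p is false, p \land r is false, so \Box p \lor (p \land r) is false.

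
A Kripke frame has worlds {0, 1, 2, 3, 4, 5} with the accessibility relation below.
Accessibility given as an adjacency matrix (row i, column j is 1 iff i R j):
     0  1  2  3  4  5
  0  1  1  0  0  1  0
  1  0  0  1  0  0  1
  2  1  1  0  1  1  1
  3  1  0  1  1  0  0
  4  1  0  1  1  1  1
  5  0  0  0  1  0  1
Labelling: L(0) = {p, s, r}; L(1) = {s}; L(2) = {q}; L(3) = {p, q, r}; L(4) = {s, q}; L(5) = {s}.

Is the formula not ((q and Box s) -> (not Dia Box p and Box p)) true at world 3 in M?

No

Recall that Box ψ holds at a world iff ψ holds at every accessible world, and Dia ψ holds iff ψ holds at some accessible world.
At 3: (q and Box s) -> (not Dia Box p and Box p) is true, so not ((q and Box s) -> (not Dia Box p and Box p)) is false.
  At 3: q and Box s is false, not Dia Box p and Box p is false, so (q and Box s) -> (not Dia Box p and Box p) is true.
    At 3: q is true, Box s is false, so q and Box s is false.
      At 3: Box s requires s at every successor {0, 2, 3}.
        s fails at 2, so Box s is false at 3.
    At 3: not Dia Box p is true, Box p is false, so not Dia Box p and Box p is false.
      At 3: Dia Box p is false, so not Dia Box p is true.
      At 3: Box p requires p at every successor {0, 2, 3}.
        p fails at 2, so Box p is false at 3.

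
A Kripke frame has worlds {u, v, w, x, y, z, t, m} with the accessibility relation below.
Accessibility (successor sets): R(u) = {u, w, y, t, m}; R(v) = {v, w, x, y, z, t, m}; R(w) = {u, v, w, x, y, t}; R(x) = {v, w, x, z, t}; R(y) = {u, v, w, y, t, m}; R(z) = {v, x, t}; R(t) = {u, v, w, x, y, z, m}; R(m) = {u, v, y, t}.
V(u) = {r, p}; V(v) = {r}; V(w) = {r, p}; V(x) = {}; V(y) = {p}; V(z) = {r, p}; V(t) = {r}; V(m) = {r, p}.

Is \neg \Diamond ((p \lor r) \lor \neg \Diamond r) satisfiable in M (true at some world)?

Let φ = \neg \Diamond ((p \lor r) \lor \neg \Diamond r). Evaluate φ at each world:
  u (successors {u, w, y, t, m}): φ is false.
  v (successors {v, w, x, y, z, t, m}): φ is false.
  w (successors {u, v, w, x, y, t}): φ is false.
  x (successors {v, w, x, z, t}): φ is false.
  y (successors {u, v, w, y, t, m}): φ is false.
  z (successors {v, x, t}): φ is false.
  t (successors {u, v, w, x, y, z, m}): φ is false.
  m (successors {u, v, y, t}): φ is false.
For instance, at x:
  At x: \Diamond ((p \lor r) \lor \neg \Diamond r) is true, so \neg \Diamond ((p \lor r) \lor \neg \Diamond r) is false.
    At x: \Diamond ((p \lor r) \lor \neg \Diamond r) requires (p \lor r) \lor \neg \Diamond r at some successor in {v, w, x, z, t}.
      (p \lor r) \lor \neg \Diamond r holds at v, so \Diamond ((p \lor r) \lor \neg \Diamond r) is true at x.

No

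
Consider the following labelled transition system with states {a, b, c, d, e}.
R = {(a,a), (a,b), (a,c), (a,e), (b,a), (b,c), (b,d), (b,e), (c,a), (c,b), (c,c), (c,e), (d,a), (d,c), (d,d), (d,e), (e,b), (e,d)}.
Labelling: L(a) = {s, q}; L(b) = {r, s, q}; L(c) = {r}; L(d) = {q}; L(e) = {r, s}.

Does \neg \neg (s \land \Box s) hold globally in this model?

Let φ = \neg \neg (s \land \Box s). Evaluate φ at each world:
  a (successors {a, b, c, e}): φ is false.
  b (successors {a, c, d, e}): φ is false.
  c (successors {a, b, c, e}): φ is false.
  d (successors {a, c, d, e}): φ is false.
  e (successors {b, d}): φ is false.
Detail at a (counterexample):
  At a: \neg (s \land \Box s) is true, so \neg \neg (s \land \Box s) is false.
    At a: s \land \Box s is false, so \neg (s \land \Box s) is true.
      At a: s is true, \Box s is false, so s \land \Box s is false.

No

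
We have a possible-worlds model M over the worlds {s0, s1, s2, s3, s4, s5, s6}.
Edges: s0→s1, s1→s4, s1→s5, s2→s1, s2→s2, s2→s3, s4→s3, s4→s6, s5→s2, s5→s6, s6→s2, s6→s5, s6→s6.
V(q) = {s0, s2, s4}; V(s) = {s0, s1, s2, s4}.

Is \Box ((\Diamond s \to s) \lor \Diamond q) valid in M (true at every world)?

Let φ = \Box ((\Diamond s \to s) \lor \Diamond q). Evaluate φ at each world:
  s0 (successors {s1}): φ is true.
  s1 (successors {s4, s5}): φ is true.
  s2 (successors {s1, s2, s3}): φ is true.
  s3 (successors ∅): φ is true.
  s4 (successors {s3, s6}): φ is true.
  s5 (successors {s2, s6}): φ is true.
  s6 (successors {s2, s5, s6}): φ is true.
For instance, at s0:
  At s0: \Box ((\Diamond s \to s) \lor \Diamond q) requires (\Diamond s \to s) \lor \Diamond q at every successor {s1}.
      At s1: \Diamond s \to s is true, \Diamond q is true, so (\Diamond s \to s) \lor \Diamond q is true.
  So \Box ((\Diamond s \to s) \lor \Diamond q) is true at s0.

Yes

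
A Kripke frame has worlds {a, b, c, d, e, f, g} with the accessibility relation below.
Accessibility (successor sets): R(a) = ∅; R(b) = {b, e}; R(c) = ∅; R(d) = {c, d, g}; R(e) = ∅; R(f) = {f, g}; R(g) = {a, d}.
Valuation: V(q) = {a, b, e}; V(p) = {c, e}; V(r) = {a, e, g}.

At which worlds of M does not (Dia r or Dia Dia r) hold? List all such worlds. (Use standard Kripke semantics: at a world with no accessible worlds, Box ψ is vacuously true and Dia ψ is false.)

a, c, e

Let φ = not (Dia r or Dia Dia r). Evaluate φ at each world:
  a (successors ∅): φ is true.
  b (successors {b, e}): φ is false.
  c (successors ∅): φ is true.
  d (successors {c, d, g}): φ is false.
  e (successors ∅): φ is true.
  f (successors {f, g}): φ is false.
  g (successors {a, d}): φ is false.
For instance, at b:
  At b: Dia r or Dia Dia r is true, so not (Dia r or Dia Dia r) is false.
    At b: Dia r is true, Dia Dia r is true, so Dia r or Dia Dia r is true.
      At b: Dia r requires r at some successor in {b, e}.
        r holds at e, so Dia r is true at b.
      At b: Dia Dia r requires Dia r at some successor in {b, e}.
        Dia r holds at b, so Dia Dia r is true at b.
Satisfying worlds: {a, c, e}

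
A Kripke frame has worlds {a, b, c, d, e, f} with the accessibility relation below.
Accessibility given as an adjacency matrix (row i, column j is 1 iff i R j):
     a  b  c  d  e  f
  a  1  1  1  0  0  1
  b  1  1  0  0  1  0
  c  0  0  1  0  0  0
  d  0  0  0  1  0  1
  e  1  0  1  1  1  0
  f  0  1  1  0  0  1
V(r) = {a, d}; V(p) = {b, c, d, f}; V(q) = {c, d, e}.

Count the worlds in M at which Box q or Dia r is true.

Let φ = Box q or Dia r. Evaluate φ at each world:
  a (successors {a, b, c, f}): φ is true.
  b (successors {a, b, e}): φ is true.
  c (successors {c}): φ is true.
  d (successors {d, f}): φ is true.
  e (successors {a, c, d, e}): φ is true.
  f (successors {b, c, f}): φ is false.
For instance, at e:
  At e: Box q is false, Dia r is true, so Box q or Dia r is true.
    At e: Box q requires q at every successor {a, c, d, e}.
      q fails at a, so Box q is false at e.
    At e: Dia r requires r at some successor in {a, c, d, e}.
      r holds at a, so Dia r is true at e.
Satisfying worlds: {a, b, c, d, e}

5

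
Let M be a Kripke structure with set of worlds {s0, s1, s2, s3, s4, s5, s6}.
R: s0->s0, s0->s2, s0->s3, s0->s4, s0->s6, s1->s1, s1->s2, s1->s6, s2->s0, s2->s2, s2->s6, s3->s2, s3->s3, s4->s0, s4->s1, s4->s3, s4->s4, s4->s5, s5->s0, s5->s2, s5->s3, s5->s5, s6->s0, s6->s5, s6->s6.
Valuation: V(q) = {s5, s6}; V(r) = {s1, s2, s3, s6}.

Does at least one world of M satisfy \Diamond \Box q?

Let φ = \Diamond \Box q. Evaluate φ at each world:
  s0 (successors {s0, s2, s3, s4, s6}): φ is false.
  s1 (successors {s1, s2, s6}): φ is false.
  s2 (successors {s0, s2, s6}): φ is false.
  s3 (successors {s2, s3}): φ is false.
  s4 (successors {s0, s1, s3, s4, s5}): φ is false.
  s5 (successors {s0, s2, s3, s5}): φ is false.
  s6 (successors {s0, s5, s6}): φ is false.
For instance, at s4:
  At s4: \Diamond \Box q requires \Box q at some successor in {s0, s1, s3, s4, s5}.
    At s0: \Box q is false.
    At s1: \Box q is false.
    At s3: \Box q is false.
    At s4: \Box q is false.
    At s5: \Box q is false.
  So \Diamond \Box q is false at s4.

No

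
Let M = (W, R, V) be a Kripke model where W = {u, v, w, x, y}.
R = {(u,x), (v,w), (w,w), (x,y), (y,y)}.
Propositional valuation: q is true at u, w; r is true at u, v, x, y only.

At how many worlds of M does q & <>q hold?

Let φ = q & <>q. Evaluate φ at each world:
  u (successors {x}): φ is false.
  v (successors {w}): φ is false.
  w (successors {w}): φ is true.
  x (successors {y}): φ is false.
  y (successors {y}): φ is false.
For instance, at w:
  At w: q is true, <>q is true, so q & <>q is true.
    At w: <>q requires q at some successor in {w}.
      q holds at w, so <>q is true at w.
Satisfying worlds: {w}

1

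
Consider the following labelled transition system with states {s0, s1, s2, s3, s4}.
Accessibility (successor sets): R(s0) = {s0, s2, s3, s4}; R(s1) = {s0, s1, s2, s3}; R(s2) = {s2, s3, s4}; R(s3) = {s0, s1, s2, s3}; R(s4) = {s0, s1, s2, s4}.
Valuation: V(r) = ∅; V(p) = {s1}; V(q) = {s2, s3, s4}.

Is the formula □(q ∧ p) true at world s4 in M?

At s4: □(q ∧ p) requires q ∧ p at every successor {s0, s1, s2, s4}.
  q ∧ p fails at s0, so □(q ∧ p) is false at s4.

No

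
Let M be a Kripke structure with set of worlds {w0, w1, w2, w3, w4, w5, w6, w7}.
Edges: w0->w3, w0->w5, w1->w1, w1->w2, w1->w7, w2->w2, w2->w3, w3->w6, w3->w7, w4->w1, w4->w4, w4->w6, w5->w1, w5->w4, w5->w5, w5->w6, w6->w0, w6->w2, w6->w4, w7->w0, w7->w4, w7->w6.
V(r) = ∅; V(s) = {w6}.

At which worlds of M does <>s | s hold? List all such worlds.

w3, w4, w5, w6, w7

Recall that <>ψ holds at a world iff ψ holds at some accessible world.
Let φ = <>s | s. Evaluate φ at each world:
  w0 (successors {w3, w5}): φ is false.
  w1 (successors {w1, w2, w7}): φ is false.
  w2 (successors {w2, w3}): φ is false.
  w3 (successors {w6, w7}): φ is true.
  w4 (successors {w1, w4, w6}): φ is true.
  w5 (successors {w1, w4, w5, w6}): φ is true.
  w6 (successors {w0, w2, w4}): φ is true.
  w7 (successors {w0, w4, w6}): φ is true.
For instance, at w5:
  At w5: <>s is true, s is false, so <>s | s is true.
    At w5: <>s requires s at some successor in {w1, w4, w5, w6}.
      s holds at w6, so <>s is true at w5.
Satisfying worlds: {w3, w4, w5, w6, w7}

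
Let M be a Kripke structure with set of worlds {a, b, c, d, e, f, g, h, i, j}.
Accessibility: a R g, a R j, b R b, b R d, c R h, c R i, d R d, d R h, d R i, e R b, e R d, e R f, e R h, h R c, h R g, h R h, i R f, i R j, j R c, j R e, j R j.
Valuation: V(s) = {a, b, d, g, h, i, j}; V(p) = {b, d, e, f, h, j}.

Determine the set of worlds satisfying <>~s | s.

Let φ = <>~s | s. Evaluate φ at each world:
  a (successors {g, j}): φ is true.
  b (successors {b, d}): φ is true.
  c (successors {h, i}): φ is false.
  d (successors {d, h, i}): φ is true.
  e (successors {b, d, f, h}): φ is true.
  f (successors ∅): φ is false.
  g (successors ∅): φ is true.
  h (successors {c, g, h}): φ is true.
  i (successors {f, j}): φ is true.
  j (successors {c, e, j}): φ is true.
For instance, at j:
  At j: <>~s is true, s is true, so <>~s | s is true.
    At j: <>~s requires ~s at some successor in {c, e, j}.
      ~s holds at c, so <>~s is true at j.
Satisfying worlds: {a, b, d, e, g, h, i, j}

a, b, d, e, g, h, i, j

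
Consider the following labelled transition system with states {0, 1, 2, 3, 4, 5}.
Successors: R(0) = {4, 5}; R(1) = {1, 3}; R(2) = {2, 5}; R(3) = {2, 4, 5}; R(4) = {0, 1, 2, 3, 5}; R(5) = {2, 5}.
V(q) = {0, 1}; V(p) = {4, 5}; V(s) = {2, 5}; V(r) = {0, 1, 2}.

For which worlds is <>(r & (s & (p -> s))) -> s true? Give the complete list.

Let φ = <>(r & (s & (p -> s))) -> s. Evaluate φ at each world:
  0 (successors {4, 5}): φ is true.
  1 (successors {1, 3}): φ is true.
  2 (successors {2, 5}): φ is true.
  3 (successors {2, 4, 5}): φ is false.
  4 (successors {0, 1, 2, 3, 5}): φ is false.
  5 (successors {2, 5}): φ is true.
For instance, at 1:
  At 1: <>(r & (s & (p -> s))) is false, s is false, so <>(r & (s & (p -> s))) -> s is true.
    At 1: <>(r & (s & (p -> s))) requires r & (s & (p -> s)) at some successor in {1, 3}.
      At 1: r & (s & (p -> s)) is false.
      At 3: r & (s & (p -> s)) is false.
    So <>(r & (s & (p -> s))) is false at 1.
Satisfying worlds: {0, 1, 2, 5}

0, 1, 2, 5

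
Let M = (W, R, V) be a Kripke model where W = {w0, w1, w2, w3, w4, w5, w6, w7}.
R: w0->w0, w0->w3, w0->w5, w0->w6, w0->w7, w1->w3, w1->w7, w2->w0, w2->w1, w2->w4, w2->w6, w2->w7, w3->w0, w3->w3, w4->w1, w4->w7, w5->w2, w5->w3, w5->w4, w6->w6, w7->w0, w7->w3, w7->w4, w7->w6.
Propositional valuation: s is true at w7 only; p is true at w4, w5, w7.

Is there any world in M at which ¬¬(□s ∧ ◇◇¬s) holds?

Let φ = ¬¬(□s ∧ ◇◇¬s). Evaluate φ at each world:
  w0 (successors {w0, w3, w5, w6, w7}): φ is false.
  w1 (successors {w3, w7}): φ is false.
  w2 (successors {w0, w1, w4, w6, w7}): φ is false.
  w3 (successors {w0, w3}): φ is false.
  w4 (successors {w1, w7}): φ is false.
  w5 (successors {w2, w3, w4}): φ is false.
  w6 (successors {w6}): φ is false.
  w7 (successors {w0, w3, w4, w6}): φ is false.
For instance, at w5:
  At w5: ¬(□s ∧ ◇◇¬s) is true, so ¬¬(□s ∧ ◇◇¬s) is false.
    At w5: □s ∧ ◇◇¬s is false, so ¬(□s ∧ ◇◇¬s) is true.
      At w5: □s is false, ◇◇¬s is true, so □s ∧ ◇◇¬s is false.

No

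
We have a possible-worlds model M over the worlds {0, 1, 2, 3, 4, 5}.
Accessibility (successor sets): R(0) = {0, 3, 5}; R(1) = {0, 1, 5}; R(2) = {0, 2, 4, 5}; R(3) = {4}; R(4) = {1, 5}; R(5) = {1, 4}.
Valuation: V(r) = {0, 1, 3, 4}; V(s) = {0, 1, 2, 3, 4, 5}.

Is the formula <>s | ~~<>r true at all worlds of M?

Yes

Let φ = <>s | ~~<>r. Evaluate φ at each world:
  0 (successors {0, 3, 5}): φ is true.
  1 (successors {0, 1, 5}): φ is true.
  2 (successors {0, 2, 4, 5}): φ is true.
  3 (successors {4}): φ is true.
  4 (successors {1, 5}): φ is true.
  5 (successors {1, 4}): φ is true.
For instance, at 0:
  At 0: <>s is true, ~~<>r is true, so <>s | ~~<>r is true.
    At 0: <>s requires s at some successor in {0, 3, 5}.
      s holds at 0, so <>s is true at 0.
    At 0: ~<>r is false, so ~~<>r is true.
      At 0: <>r is true, so ~<>r is false.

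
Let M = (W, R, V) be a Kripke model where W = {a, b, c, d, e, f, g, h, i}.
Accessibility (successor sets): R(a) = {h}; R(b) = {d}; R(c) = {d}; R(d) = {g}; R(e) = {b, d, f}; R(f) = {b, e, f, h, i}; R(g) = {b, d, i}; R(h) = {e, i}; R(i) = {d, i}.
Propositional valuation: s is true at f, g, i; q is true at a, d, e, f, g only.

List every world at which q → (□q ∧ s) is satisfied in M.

Let φ = q → (□q ∧ s). Evaluate φ at each world:
  a (successors {h}): φ is false.
  b (successors {d}): φ is true.
  c (successors {d}): φ is true.
  d (successors {g}): φ is false.
  e (successors {b, d, f}): φ is false.
  f (successors {b, e, f, h, i}): φ is false.
  g (successors {b, d, i}): φ is false.
  h (successors {e, i}): φ is true.
  i (successors {d, i}): φ is true.
For instance, at b:
  At b: q is false, □q ∧ s is false, so q → (□q ∧ s) is true.
    At b: □q is true, s is false, so □q ∧ s is false.
      At b: □q requires q at every successor {d}.
        At d: q is true.
      So □q is true at b.
Satisfying worlds: {b, c, h, i}

b, c, h, i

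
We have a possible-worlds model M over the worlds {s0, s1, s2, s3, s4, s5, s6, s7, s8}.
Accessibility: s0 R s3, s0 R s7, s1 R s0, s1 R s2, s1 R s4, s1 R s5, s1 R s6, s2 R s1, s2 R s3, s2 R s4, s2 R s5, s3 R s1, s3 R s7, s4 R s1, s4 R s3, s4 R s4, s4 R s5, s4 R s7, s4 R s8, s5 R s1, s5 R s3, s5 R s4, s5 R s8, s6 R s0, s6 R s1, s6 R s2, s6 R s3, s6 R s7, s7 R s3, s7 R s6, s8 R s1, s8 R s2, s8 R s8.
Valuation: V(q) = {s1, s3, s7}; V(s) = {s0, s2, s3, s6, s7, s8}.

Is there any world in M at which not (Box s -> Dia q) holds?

No

Recall that Box ψ holds at a world iff ψ holds at every accessible world, and Dia ψ holds iff ψ holds at some accessible world.
Let φ = not (Box s -> Dia q). Evaluate φ at each world:
  s0 (successors {s3, s7}): φ is false.
  s1 (successors {s0, s2, s4, s5, s6}): φ is false.
  s2 (successors {s1, s3, s4, s5}): φ is false.
  s3 (successors {s1, s7}): φ is false.
  s4 (successors {s1, s3, s4, s5, s7, s8}): φ is false.
  s5 (successors {s1, s3, s4, s8}): φ is false.
  s6 (successors {s0, s1, s2, s3, s7}): φ is false.
  s7 (successors {s3, s6}): φ is false.
  s8 (successors {s1, s2, s8}): φ is false.
For instance, at s0:
  At s0: Box s -> Dia q is true, so not (Box s -> Dia q) is false.
    At s0: Box s is true, Dia q is true, so Box s -> Dia q is true.
      At s0: Box s requires s at every successor {s3, s7}.
        At s3: s is true.
        At s7: s is true.
      So Box s is true at s0.
      At s0: Dia q requires q at some successor in {s3, s7}.
        q holds at s3, so Dia q is true at s0.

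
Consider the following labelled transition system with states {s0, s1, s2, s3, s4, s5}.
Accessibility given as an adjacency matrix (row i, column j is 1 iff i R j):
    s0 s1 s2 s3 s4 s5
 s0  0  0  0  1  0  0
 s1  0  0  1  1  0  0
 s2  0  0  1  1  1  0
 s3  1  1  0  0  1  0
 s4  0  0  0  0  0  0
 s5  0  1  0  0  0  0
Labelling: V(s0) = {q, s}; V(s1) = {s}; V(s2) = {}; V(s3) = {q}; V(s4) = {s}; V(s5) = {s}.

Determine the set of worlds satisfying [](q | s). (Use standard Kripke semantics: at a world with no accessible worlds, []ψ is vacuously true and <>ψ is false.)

s0, s3, s4, s5

Let φ = [](q | s). Evaluate φ at each world:
  s0 (successors {s3}): φ is true.
  s1 (successors {s2, s3}): φ is false.
  s2 (successors {s2, s3, s4}): φ is false.
  s3 (successors {s0, s1, s4}): φ is true.
  s4 (successors ∅): φ is true.
  s5 (successors {s1}): φ is true.
For instance, at s1:
  At s1: [](q | s) requires q | s at every successor {s2, s3}.
    q | s fails at s2, so [](q | s) is false at s1.
Satisfying worlds: {s0, s3, s4, s5}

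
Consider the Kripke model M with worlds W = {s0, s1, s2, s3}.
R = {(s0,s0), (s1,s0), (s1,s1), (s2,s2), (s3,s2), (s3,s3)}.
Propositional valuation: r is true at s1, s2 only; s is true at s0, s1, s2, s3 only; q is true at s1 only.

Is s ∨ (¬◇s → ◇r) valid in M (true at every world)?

Let φ = s ∨ (¬◇s → ◇r). Evaluate φ at each world:
  s0 (successors {s0}): φ is true.
  s1 (successors {s0, s1}): φ is true.
  s2 (successors {s2}): φ is true.
  s3 (successors {s2, s3}): φ is true.
For instance, at s3:
  At s3: s is true, ¬◇s → ◇r is true, so s ∨ (¬◇s → ◇r) is true.
    At s3: ¬◇s is false, ◇r is true, so ¬◇s → ◇r is true.
      At s3: ◇s is true, so ¬◇s is false.
      At s3: ◇r requires r at some successor in {s2, s3}.
        r holds at s2, so ◇r is true at s3.

Yes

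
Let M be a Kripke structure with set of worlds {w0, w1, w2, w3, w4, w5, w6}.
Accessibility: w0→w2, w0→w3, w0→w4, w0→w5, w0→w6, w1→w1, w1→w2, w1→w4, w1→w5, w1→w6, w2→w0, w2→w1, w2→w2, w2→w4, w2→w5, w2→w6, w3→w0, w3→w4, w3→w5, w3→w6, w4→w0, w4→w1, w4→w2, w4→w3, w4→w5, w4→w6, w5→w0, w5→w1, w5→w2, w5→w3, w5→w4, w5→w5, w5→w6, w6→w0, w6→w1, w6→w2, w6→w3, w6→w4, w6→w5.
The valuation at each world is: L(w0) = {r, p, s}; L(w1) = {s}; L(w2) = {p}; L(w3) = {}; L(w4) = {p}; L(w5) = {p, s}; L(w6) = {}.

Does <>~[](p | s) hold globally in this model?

Let φ = <>~[](p | s). Evaluate φ at each world:
  w0 (successors {w2, w3, w4, w5, w6}): φ is true.
  w1 (successors {w1, w2, w4, w5, w6}): φ is true.
  w2 (successors {w0, w1, w2, w4, w5, w6}): φ is true.
  w3 (successors {w0, w4, w5, w6}): φ is true.
  w4 (successors {w0, w1, w2, w3, w5, w6}): φ is true.
  w5 (successors {w0, w1, w2, w3, w4, w5, w6}): φ is true.
  w6 (successors {w0, w1, w2, w3, w4, w5}): φ is true.
For instance, at w3:
  At w3: <>~[](p | s) requires ~[](p | s) at some successor in {w0, w4, w5, w6}.
    ~[](p | s) holds at w0, so <>~[](p | s) is true at w3.
      At w0: [](p | s) is false, so ~[](p | s) is true.

Yes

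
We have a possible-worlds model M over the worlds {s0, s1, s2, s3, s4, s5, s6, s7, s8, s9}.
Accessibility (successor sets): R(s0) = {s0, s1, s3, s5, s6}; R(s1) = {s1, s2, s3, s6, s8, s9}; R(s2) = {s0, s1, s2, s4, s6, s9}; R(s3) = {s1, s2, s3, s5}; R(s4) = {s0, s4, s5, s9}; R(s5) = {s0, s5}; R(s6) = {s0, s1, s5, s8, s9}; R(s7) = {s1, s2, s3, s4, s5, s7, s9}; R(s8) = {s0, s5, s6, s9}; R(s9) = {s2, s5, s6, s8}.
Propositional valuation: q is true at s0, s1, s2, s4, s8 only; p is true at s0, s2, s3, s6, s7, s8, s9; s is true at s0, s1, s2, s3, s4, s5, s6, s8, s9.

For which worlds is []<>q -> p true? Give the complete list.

s0, s2, s3, s6, s7, s8, s9

Let φ = []<>q -> p. Evaluate φ at each world:
  s0 (successors {s0, s1, s3, s5, s6}): φ is true.
  s1 (successors {s1, s2, s3, s6, s8, s9}): φ is false.
  s2 (successors {s0, s1, s2, s4, s6, s9}): φ is true.
  s3 (successors {s1, s2, s3, s5}): φ is true.
  s4 (successors {s0, s4, s5, s9}): φ is false.
  s5 (successors {s0, s5}): φ is false.
  s6 (successors {s0, s1, s5, s8, s9}): φ is true.
  s7 (successors {s1, s2, s3, s4, s5, s7, s9}): φ is true.
  s8 (successors {s0, s5, s6, s9}): φ is true.
  s9 (successors {s2, s5, s6, s8}): φ is true.
For instance, at s5:
  At s5: []<>q is true, p is false, so []<>q -> p is false.
    At s5: []<>q requires <>q at every successor {s0, s5}.
      At s0: <>q is true.
      At s5: <>q is true.
    So []<>q is true at s5.
Satisfying worlds: {s0, s2, s3, s6, s7, s8, s9}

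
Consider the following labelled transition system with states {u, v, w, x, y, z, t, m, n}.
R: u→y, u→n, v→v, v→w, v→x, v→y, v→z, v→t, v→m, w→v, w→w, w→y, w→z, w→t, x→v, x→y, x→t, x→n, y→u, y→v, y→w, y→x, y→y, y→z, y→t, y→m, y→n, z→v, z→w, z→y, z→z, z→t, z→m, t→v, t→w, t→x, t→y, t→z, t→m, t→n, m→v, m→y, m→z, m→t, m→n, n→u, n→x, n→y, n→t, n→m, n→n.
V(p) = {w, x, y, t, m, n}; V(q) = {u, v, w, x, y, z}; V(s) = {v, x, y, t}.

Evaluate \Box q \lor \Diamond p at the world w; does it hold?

At w: \Box q is false, \Diamond p is true, so \Box q \lor \Diamond p is true.
  At w: \Box q requires q at every successor {v, w, y, z, t}.
    q fails at t, so \Box q is false at w.
  At w: \Diamond p requires p at some successor in {v, w, y, z, t}.
    p holds at w, so \Diamond p is true at w.

Yes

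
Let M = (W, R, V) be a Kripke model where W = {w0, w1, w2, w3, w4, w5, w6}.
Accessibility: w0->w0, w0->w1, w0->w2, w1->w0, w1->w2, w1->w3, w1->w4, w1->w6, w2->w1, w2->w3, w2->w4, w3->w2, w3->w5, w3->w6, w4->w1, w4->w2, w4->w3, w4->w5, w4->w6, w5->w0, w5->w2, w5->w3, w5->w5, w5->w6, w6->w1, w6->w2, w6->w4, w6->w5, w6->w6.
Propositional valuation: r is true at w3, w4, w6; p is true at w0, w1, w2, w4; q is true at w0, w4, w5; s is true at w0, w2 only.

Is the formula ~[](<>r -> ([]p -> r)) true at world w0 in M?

No

Recall that []ψ holds at a world iff ψ holds at every accessible world, and <>ψ holds iff ψ holds at some accessible world.
At w0: [](<>r -> ([]p -> r)) is true, so ~[](<>r -> ([]p -> r)) is false.
  At w0: [](<>r -> ([]p -> r)) requires <>r -> ([]p -> r) at every successor {w0, w1, w2}.
      At w0: <>r is false, []p -> r is false, so <>r -> ([]p -> r) is true.
      At w1: <>r is true, []p -> r is true, so <>r -> ([]p -> r) is true.
      At w2: <>r is true, []p -> r is true, so <>r -> ([]p -> r) is true.
  So [](<>r -> ([]p -> r)) is true at w0.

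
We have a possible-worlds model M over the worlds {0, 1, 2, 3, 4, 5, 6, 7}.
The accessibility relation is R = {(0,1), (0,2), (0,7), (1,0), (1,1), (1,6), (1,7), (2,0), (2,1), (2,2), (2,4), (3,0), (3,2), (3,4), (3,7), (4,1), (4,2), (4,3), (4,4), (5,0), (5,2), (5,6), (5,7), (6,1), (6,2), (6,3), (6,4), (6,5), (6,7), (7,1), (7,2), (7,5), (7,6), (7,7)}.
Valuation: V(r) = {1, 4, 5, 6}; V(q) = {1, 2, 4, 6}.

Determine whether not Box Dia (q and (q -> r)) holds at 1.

Recall that Box ψ holds at a world iff ψ holds at every accessible world, and Dia ψ holds iff ψ holds at some accessible world.
At 1: Box Dia (q and (q -> r)) is true, so not Box Dia (q and (q -> r)) is false.
  At 1: Box Dia (q and (q -> r)) requires Dia (q and (q -> r)) at every successor {0, 1, 6, 7}.
    At 0: Dia (q and (q -> r)) is true.
    At 1: Dia (q and (q -> r)) is true.
    At 6: Dia (q and (q -> r)) is true.
    At 7: Dia (q and (q -> r)) is true.
  So Box Dia (q and (q -> r)) is true at 1.

No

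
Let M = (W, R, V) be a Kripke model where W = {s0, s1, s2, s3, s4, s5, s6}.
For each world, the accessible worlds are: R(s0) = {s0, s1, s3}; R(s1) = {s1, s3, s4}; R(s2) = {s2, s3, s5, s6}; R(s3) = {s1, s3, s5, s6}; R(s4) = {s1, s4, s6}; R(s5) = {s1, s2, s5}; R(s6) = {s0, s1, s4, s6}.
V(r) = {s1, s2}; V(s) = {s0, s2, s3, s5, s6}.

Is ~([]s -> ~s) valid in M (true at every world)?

Let φ = ~([]s -> ~s). Evaluate φ at each world:
  s0 (successors {s0, s1, s3}): φ is false.
  s1 (successors {s1, s3, s4}): φ is false.
  s2 (successors {s2, s3, s5, s6}): φ is true.
  s3 (successors {s1, s3, s5, s6}): φ is false.
  s4 (successors {s1, s4, s6}): φ is false.
  s5 (successors {s1, s2, s5}): φ is false.
  s6 (successors {s0, s1, s4, s6}): φ is false.
Detail at s0 (counterexample):
  At s0: []s -> ~s is true, so ~([]s -> ~s) is false.
    At s0: []s is false, ~s is false, so []s -> ~s is true.
      At s0: []s requires s at every successor {s0, s1, s3}.
        s fails at s1, so []s is false at s0.

No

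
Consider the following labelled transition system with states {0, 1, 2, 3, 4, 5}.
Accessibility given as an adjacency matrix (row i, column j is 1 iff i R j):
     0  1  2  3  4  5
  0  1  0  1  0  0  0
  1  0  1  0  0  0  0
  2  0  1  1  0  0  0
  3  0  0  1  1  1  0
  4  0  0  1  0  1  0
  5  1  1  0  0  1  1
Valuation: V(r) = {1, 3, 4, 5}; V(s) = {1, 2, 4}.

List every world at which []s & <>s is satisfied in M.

Let φ = []s & <>s. Evaluate φ at each world:
  0 (successors {0, 2}): φ is false.
  1 (successors {1}): φ is true.
  2 (successors {1, 2}): φ is true.
  3 (successors {2, 3, 4}): φ is false.
  4 (successors {2, 4}): φ is true.
  5 (successors {0, 1, 4, 5}): φ is false.
For instance, at 4:
  At 4: []s is true, <>s is true, so []s & <>s is true.
    At 4: []s requires s at every successor {2, 4}.
      At 2: s is true.
      At 4: s is true.
    So []s is true at 4.
    At 4: <>s requires s at some successor in {2, 4}.
      s holds at 2, so <>s is true at 4.
Satisfying worlds: {1, 2, 4}

1, 2, 4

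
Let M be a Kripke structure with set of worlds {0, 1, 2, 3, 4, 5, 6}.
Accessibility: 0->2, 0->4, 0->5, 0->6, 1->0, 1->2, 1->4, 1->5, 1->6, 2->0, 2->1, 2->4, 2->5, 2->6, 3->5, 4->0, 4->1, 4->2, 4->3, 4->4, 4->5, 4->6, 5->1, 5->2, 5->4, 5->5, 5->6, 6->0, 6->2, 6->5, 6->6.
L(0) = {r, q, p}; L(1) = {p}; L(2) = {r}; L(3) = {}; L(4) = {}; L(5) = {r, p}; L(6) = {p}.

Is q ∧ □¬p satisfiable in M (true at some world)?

Let φ = q ∧ □¬p. Evaluate φ at each world:
  0 (successors {2, 4, 5, 6}): φ is false.
  1 (successors {0, 2, 4, 5, 6}): φ is false.
  2 (successors {0, 1, 4, 5, 6}): φ is false.
  3 (successors {5}): φ is false.
  4 (successors {0, 1, 2, 3, 4, 5, 6}): φ is false.
  5 (successors {1, 2, 4, 5, 6}): φ is false.
  6 (successors {0, 2, 5, 6}): φ is false.
For instance, at 2:
  At 2: q is false, □¬p is false, so q ∧ □¬p is false.
    At 2: □¬p requires ¬p at every successor {0, 1, 4, 5, 6}.
      ¬p fails at 0, so □¬p is false at 2.

No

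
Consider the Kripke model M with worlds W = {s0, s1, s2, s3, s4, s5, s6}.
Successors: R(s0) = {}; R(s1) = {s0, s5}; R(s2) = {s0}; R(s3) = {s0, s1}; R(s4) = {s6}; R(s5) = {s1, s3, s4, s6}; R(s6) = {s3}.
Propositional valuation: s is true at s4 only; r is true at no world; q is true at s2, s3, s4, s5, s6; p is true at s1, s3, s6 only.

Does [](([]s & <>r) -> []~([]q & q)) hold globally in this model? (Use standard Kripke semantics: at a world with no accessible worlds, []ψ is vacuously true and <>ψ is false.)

Recall that []ψ holds at a world iff ψ holds at every accessible world, and <>ψ holds iff ψ holds at some accessible world.
Let φ = [](([]s & <>r) -> []~([]q & q)). Evaluate φ at each world:
  s0 (successors ∅): φ is true.
  s1 (successors {s0, s5}): φ is true.
  s2 (successors {s0}): φ is true.
  s3 (successors {s0, s1}): φ is true.
  s4 (successors {s6}): φ is true.
  s5 (successors {s1, s3, s4, s6}): φ is true.
  s6 (successors {s3}): φ is true.
For instance, at s3:
  At s3: [](([]s & <>r) -> []~([]q & q)) requires ([]s & <>r) -> []~([]q & q) at every successor {s0, s1}.
      At s0: []s & <>r is false, []~([]q & q) is true, so ([]s & <>r) -> []~([]q & q) is true.
      At s1: []s & <>r is false, []~([]q & q) is true, so ([]s & <>r) -> []~([]q & q) is true.
  So [](([]s & <>r) -> []~([]q & q)) is true at s3.

Yes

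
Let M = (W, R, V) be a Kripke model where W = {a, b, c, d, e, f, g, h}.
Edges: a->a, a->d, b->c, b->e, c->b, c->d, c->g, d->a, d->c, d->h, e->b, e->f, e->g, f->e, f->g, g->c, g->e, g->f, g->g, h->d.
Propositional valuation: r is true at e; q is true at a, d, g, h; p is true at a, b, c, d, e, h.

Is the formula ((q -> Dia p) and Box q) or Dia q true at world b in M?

No

At b: (q -> Dia p) and Box q is false, Dia q is false, so ((q -> Dia p) and Box q) or Dia q is false.
  At b: q -> Dia p is true, Box q is false, so (q -> Dia p) and Box q is false.
    At b: q is false, Dia p is true, so q -> Dia p is true.
      At b: Dia p requires p at some successor in {c, e}.
        p holds at c, so Dia p is true at b.
    At b: Box q requires q at every successor {c, e}.
      q fails at c, so Box q is false at b.
  At b: Dia q requires q at some successor in {c, e}.
    At c: q is false.
    At e: q is false.
  So Dia q is false at b.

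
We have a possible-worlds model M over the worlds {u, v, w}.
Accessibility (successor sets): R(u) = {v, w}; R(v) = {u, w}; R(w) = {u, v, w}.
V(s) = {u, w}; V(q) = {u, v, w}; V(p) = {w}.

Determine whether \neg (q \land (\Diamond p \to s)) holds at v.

At v: q \land (\Diamond p \to s) is false, so \neg (q \land (\Diamond p \to s)) is true.
  At v: q is true, \Diamond p \to s is false, so q \land (\Diamond p \to s) is false.
    At v: \Diamond p is true, s is false, so \Diamond p \to s is false.
      At v: \Diamond p requires p at some successor in {u, w}.
        p holds at w, so \Diamond p is true at v.

Yes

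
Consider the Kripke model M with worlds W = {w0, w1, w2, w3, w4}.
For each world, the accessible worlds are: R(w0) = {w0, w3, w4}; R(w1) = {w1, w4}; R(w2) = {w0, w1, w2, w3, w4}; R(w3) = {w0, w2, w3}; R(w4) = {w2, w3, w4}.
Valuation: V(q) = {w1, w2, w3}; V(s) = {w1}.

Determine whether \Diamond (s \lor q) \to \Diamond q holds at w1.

Yes

At w1: \Diamond (s \lor q) is true, \Diamond q is true, so \Diamond (s \lor q) \to \Diamond q is true.
  At w1: \Diamond (s \lor q) requires s \lor q at some successor in {w1, w4}.
    s \lor q holds at w1, so \Diamond (s \lor q) is true at w1.
  At w1: \Diamond q requires q at some successor in {w1, w4}.
    q holds at w1, so \Diamond q is true at w1.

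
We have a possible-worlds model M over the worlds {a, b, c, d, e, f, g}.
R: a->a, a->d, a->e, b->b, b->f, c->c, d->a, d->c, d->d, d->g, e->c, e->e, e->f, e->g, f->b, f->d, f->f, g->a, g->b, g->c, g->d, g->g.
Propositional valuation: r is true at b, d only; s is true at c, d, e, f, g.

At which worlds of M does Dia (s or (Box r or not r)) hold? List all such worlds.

Recall that Box ψ holds at a world iff ψ holds at every accessible world, and Dia ψ holds iff ψ holds at some accessible world.
Let φ = Dia (s or (Box r or not r)). Evaluate φ at each world:
  a (successors {a, d, e}): φ is true.
  b (successors {b, f}): φ is true.
  c (successors {c}): φ is true.
  d (successors {a, c, d, g}): φ is true.
  e (successors {c, e, f, g}): φ is true.
  f (successors {b, d, f}): φ is true.
  g (successors {a, b, c, d, g}): φ is true.
For instance, at b:
  At b: Dia (s or (Box r or not r)) requires s or (Box r or not r) at some successor in {b, f}.
    s or (Box r or not r) holds at f, so Dia (s or (Box r or not r)) is true at b.
      At f: s is true, Box r or not r is true, so s or (Box r or not r) is true.
Satisfying worlds: {a, b, c, d, e, f, g}

a, b, c, d, e, f, g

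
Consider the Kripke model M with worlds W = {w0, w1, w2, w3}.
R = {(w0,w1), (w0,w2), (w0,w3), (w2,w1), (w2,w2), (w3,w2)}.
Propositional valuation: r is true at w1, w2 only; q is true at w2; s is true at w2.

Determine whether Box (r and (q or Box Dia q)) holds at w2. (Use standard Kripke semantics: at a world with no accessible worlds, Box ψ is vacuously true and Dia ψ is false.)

At w2: Box (r and (q or Box Dia q)) requires r and (q or Box Dia q) at every successor {w1, w2}.
    At w1: r is true, q or Box Dia q is true, so r and (q or Box Dia q) is true.
      At w1: q is false, Box Dia q is true, so q or Box Dia q is true.
    At w2: r is true, q or Box Dia q is true, so r and (q or Box Dia q) is true.
      At w2: q is true, Box Dia q is false, so q or Box Dia q is true.
So Box (r and (q or Box Dia q)) is true at w2.

Yes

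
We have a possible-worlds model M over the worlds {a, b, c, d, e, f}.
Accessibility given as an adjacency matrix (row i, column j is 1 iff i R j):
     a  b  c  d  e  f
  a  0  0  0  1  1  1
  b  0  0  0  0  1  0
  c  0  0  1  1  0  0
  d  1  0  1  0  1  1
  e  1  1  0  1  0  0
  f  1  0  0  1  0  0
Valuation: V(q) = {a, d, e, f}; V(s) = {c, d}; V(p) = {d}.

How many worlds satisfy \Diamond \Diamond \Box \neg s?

3

Let φ = \Diamond \Diamond \Box \neg s. Evaluate φ at each world:
  a (successors {d, e, f}): φ is true.
  b (successors {e}): φ is true.
  c (successors {c, d}): φ is false.
  d (successors {a, c, e, f}): φ is true.
  e (successors {a, b, d}): φ is false.
  f (successors {a, d}): φ is false.
For instance, at d:
  At d: \Diamond \Diamond \Box \neg s requires \Diamond \Box \neg s at some successor in {a, c, e, f}.
    \Diamond \Box \neg s holds at e, so \Diamond \Diamond \Box \neg s is true at d.
      At e: \Diamond \Box \neg s requires \Box \neg s at some successor in {a, b, d}.
        \Box \neg s holds at b, so \Diamond \Box \neg s is true at e.
Satisfying worlds: {a, b, d}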